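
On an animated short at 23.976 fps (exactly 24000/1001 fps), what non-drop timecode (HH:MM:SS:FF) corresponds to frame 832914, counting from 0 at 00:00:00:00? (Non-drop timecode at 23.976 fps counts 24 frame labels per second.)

09:38:24:18

832914 ÷ 24 = 34704 full seconds, remainder 18 frames.
34704 s = 9 h 38 min 24 s.
Timecode: 09:38:24:18.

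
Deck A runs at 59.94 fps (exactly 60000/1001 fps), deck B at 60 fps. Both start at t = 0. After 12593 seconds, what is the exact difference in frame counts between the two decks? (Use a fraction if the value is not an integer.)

107940/143 frames

A emits 60000/1001 × 12593 = 107940000/143 frames; B emits 60 × 12593 = 755580.
Difference = 107940/143 frames (≈ 754.8252); B is ahead of A.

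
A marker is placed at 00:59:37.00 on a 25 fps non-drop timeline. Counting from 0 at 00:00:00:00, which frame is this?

Total seconds to the label: (0 × 3600 + 59 × 60 + 37) = 3577.
Frame index = 3577 × 25 + 0 = 89425.

89425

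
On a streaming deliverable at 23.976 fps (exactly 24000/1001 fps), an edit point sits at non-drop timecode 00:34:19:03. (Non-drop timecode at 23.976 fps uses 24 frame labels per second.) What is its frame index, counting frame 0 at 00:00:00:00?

frame 49419

Total seconds to the label: (0 × 3600 + 34 × 60 + 19) = 2059.
Frame index = 2059 × 24 + 3 = 49419.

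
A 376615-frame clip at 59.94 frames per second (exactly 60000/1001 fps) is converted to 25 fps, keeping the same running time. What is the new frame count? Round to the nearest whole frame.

Frames at target rate = 376615 × (25) / (60000/1001) = 75398323/480 ≈ 157079.840.
Nearest whole frame: 157080.

157080 frames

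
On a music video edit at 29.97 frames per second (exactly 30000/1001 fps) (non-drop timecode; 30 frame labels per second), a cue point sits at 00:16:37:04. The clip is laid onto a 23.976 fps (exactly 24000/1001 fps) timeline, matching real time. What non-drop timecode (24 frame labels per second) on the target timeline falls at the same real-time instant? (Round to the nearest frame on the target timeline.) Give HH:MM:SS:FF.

00:16:37:03

Source frame index: (0×3600 + 16×60 + 37) × 30 + 4 = 29914.
Real time: 29914 / (30000/1001) = 14971957/15000 s.
Target frame: (14971957/15000) × (24000/1001) = 119656/5 ≈ 23931.200 → 23931.
At 24 labels/s: frame 23931 → 00:16:37:03.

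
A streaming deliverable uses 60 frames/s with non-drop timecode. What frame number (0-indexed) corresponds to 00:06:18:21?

frame 22701

Total seconds to the label: (0 × 3600 + 6 × 60 + 18) = 378.
Frame index = 378 × 60 + 21 = 22701.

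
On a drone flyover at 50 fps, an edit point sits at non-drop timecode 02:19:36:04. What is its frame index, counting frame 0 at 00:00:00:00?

Total seconds to the label: (2 × 3600 + 19 × 60 + 36) = 8376.
Frame index = 8376 × 50 + 4 = 418804.

frame 418804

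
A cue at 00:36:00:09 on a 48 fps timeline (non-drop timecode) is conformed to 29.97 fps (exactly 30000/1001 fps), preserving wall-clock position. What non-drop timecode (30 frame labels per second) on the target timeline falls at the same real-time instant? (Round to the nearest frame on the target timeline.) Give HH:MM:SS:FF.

00:35:58:01

Source frame index: (0×3600 + 36×60 + 0) × 48 + 9 = 103689.
Real time: 103689 / (48) = 34563/16 s.
Target frame: (34563/16) × (30000/1001) = 64805625/1001 ≈ 64740.884 → 64741.
At 30 labels/s: frame 64741 → 00:35:58:01.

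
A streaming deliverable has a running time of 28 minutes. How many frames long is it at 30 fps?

28 min = 1680 s.
Frames = 1680 × 30 = 50400.

50400 frames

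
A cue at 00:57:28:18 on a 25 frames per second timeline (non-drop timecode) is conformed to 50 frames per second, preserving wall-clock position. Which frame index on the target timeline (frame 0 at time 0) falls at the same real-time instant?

frame 172436

Source frame index: (0×3600 + 57×60 + 28) × 25 + 18 = 86218.
Real time: 86218 / (25) = 86218/25 s.
Target frame: (86218/25) × (50) = 172436.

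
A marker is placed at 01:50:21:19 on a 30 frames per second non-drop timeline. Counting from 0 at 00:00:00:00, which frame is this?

frame 198649

Total seconds to the label: (1 × 3600 + 50 × 60 + 21) = 6621.
Frame index = 6621 × 30 + 19 = 198649.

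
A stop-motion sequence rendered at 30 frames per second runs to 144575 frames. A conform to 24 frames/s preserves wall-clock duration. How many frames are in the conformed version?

Target frames = source frames × (target rate / source rate) = 144575 × (24)/(30) = 144575 × 4/5 = 115660.

115660 frames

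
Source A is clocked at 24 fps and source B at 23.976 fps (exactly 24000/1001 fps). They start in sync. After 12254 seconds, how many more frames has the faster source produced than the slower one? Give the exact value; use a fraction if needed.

A emits 24 × 12254 = 294096 frames; B emits 24000/1001 × 12254 = 26736000/91.
Difference = 26736/91 frames (≈ 293.8022); B is behind A.

26736/91 frames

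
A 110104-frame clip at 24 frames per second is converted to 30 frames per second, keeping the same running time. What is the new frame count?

Target frames = source frames × (target rate / source rate) = 110104 × (30)/(24) = 110104 × 5/4 = 137630.

137630 frames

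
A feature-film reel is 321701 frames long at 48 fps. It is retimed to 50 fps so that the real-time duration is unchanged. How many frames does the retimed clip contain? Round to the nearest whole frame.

335105 frames

Frames at target rate = 321701 × (50) / (48) = 8042525/24 ≈ 335105.208.
Nearest whole frame: 335105.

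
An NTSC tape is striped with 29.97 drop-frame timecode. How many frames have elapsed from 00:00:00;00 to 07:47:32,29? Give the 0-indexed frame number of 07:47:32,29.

840747

Complete 10-minute blocks: 46, each 17982 frames → 827172.
Remaining 7 whole minutes in the current block: 1800 + 6 × 1798 = 12588 frames.
Within the current minute: 32 × 30 + 29 − 2 = 987 (labels ;00/;01 skipped at this minute). Total = 827172 + 12588 + 987 = 840747.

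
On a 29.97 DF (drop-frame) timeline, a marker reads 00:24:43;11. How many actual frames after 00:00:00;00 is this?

As if non-drop at 30 labels/s: (0 × 3600 + 24 × 60 + 43) × 30 + 11 = 44501.
Minute boundaries passed: 24; those not divisible by 10: 24 − 2 = 22; dropped labels = 2 × 22 = 44.
Actual frame index = 44501 − 44 = 44457.

44457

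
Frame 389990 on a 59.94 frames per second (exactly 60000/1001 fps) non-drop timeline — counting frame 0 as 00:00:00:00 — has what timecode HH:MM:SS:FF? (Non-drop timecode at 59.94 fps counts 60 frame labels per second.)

01:48:19:50

389990 ÷ 60 = 6499 full seconds, remainder 50 frames.
6499 s = 1 h 48 min 19 s.
Timecode: 01:48:19:50.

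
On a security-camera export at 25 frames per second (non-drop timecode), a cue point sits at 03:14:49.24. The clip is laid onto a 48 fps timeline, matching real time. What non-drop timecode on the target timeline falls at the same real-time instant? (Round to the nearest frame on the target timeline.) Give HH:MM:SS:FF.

Source frame index: (3×3600 + 14×60 + 49) × 25 + 24 = 292249.
Real time: 292249 / (25) = 292249/25 s.
Target frame: (292249/25) × (48) = 14027952/25 ≈ 561118.080 → 561118.
At 48 labels/s: frame 561118 → 03:14:49:46.

03:14:49:46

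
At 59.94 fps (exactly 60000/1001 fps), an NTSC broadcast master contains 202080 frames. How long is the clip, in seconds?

3371.368 seconds

Running time = 202080 / (60000/1001) = 3371.368 s.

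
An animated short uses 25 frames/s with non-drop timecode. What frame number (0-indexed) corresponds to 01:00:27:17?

Total seconds to the label: (1 × 3600 + 0 × 60 + 27) = 3627.
Frame index = 3627 × 25 + 17 = 90692.

90692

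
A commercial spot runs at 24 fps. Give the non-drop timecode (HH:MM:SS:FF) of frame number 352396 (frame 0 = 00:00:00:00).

04:04:43:04

352396 ÷ 24 = 14683 full seconds, remainder 4 frames.
14683 s = 4 h 4 min 43 s.
Timecode: 04:04:43:04.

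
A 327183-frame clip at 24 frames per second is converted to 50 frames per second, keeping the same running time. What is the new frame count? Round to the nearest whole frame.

681631 frames

Frames at target rate = 327183 × (50) / (24) = 2726525/4 ≈ 681631.250.
Nearest whole frame: 681631.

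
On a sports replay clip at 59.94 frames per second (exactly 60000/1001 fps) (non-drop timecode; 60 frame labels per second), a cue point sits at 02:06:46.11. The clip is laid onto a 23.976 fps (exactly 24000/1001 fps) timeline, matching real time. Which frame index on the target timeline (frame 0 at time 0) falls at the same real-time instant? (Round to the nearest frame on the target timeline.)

Source frame index: (2×3600 + 6×60 + 46) × 60 + 11 = 456371.
Real time: 456371 / (60000/1001) = 456827371/60000 s.
Target frame: (456827371/60000) × (24000/1001) = 912742/5 ≈ 182548.400 → 182548.

frame 182548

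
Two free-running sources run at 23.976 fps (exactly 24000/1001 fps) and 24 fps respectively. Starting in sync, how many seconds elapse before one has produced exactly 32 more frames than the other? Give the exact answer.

The gap grows by |24 − 24000/1001| = 24/1001 frames per second.
Time for a 32-frame gap: 32 ÷ (24/1001) = 4004/3 s.

4004/3 seconds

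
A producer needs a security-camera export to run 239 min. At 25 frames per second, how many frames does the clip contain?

358500 frames

239 min = 14340 s.
Frames = 14340 × 25 = 358500.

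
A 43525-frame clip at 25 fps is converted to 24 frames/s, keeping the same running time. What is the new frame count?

Target frames = source frames × (target rate / source rate) = 43525 × (24)/(25) = 43525 × 24/25 = 41784.

41784 frames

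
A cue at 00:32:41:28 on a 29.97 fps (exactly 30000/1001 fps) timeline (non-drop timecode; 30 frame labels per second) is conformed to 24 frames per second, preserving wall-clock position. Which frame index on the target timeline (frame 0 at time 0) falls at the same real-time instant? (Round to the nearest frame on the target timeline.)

frame 47133

Source frame index: (0×3600 + 32×60 + 41) × 30 + 28 = 58858.
Real time: 58858 / (30000/1001) = 29458429/15000 s.
Target frame: (29458429/15000) × (24) = 29458429/625 ≈ 47133.486 → 47133.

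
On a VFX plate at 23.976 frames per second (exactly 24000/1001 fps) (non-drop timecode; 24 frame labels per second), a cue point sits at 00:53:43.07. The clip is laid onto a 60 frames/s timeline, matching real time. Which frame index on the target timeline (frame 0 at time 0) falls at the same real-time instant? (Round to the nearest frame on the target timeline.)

Source frame index: (0×3600 + 53×60 + 43) × 24 + 7 = 77359.
Real time: 77359 / (24000/1001) = 77436359/24000 s.
Target frame: (77436359/24000) × (60) = 77436359/400 ≈ 193590.897 → 193591.

frame 193591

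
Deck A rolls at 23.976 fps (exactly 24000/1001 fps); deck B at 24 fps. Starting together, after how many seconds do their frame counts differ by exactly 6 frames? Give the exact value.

250.25 seconds

The gap grows by |24 − 24000/1001| = 24/1001 frames per second.
Time for a 6-frame gap: 6 ÷ (24/1001) = 250.25 s.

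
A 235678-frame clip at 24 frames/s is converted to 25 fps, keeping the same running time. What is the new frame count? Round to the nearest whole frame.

245498 frames

Frames at target rate = 235678 × (25) / (24) = 2945975/12 ≈ 245497.917.
Nearest whole frame: 245498.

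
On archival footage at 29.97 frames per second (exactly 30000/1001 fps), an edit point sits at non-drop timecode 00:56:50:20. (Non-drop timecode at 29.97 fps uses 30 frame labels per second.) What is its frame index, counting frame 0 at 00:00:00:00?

Total seconds to the label: (0 × 3600 + 56 × 60 + 50) = 3410.
Frame index = 3410 × 30 + 20 = 102320.

102320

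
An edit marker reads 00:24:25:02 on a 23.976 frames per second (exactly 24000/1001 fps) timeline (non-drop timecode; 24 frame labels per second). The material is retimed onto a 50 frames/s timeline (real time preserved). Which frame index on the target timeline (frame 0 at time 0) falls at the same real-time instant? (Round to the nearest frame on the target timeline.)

frame 73327

Source frame index: (0×3600 + 24×60 + 25) × 24 + 2 = 35162.
Real time: 35162 / (24000/1001) = 17598581/12000 s.
Target frame: (17598581/12000) × (50) = 17598581/240 ≈ 73327.421 → 73327.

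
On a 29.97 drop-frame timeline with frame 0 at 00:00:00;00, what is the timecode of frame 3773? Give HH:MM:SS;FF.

Ten DF minutes hold 17982 frames, so frame 3773 lies in block 0 (frames 0–17981) with 3773 frames into that block.
The block's first minute is 1800 frames and the rest 1798 each; 3773 frames reaches minute 2, so 0 × 18 + 2 × 2 = 4 labels have been skipped so far.
Adding those back, label number 3773 + 4 = 3777 at 30 labels/s is 125 s + 27 f = 0 h 2 min 5 s frame 27, i.e. 00:02:05;27.

00:02:05;27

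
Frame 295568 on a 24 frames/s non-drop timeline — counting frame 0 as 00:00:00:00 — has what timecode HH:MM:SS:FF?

03:25:15:08

295568 ÷ 24 = 12315 full seconds, remainder 8 frames.
12315 s = 3 h 25 min 15 s.
Timecode: 03:25:15:08.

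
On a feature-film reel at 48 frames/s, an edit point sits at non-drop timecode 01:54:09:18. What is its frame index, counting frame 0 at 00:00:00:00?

Total seconds to the label: (1 × 3600 + 54 × 60 + 9) = 6849.
Frame index = 6849 × 48 + 18 = 328770.

frame 328770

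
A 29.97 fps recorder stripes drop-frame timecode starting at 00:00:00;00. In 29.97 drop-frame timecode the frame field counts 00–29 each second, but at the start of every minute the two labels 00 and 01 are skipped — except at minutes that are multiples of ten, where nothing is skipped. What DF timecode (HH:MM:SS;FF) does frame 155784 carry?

Ten DF minutes hold 17982 frames, so frame 155784 lies in block 8 (frames 143856–161837) with 11928 frames into that block.
The block's first minute is 1800 frames and the rest 1798 each; 11928 frames reaches minute 6, so 8 × 18 + 6 × 2 = 156 labels have been skipped so far.
Adding those back, label number 155784 + 156 = 155940 at 30 labels/s is 5198 s + 0 f = 1 h 26 min 38 s frame 0, i.e. 01:26:38;00.

01:26:38;00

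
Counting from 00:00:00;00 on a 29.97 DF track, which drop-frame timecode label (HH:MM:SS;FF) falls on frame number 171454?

Each 10-minute DF block holds 10 × 60 × 30 − 9 × 2 = 17982 frames. 171454 ÷ 17982 → 9 full blocks, remainder 9616.
Within the partial block the first minute is 1800 frames and each further minute 1798, so 5 further minute boundaries passed. Total skipped labels = 18 × 9 + 2 × 5 = 172.
Non-drop label index = 171454 + 172 = 171626; at 30 labels/s that is 01:35:20:26, i.e. DF 01:35:20;26.

01:35:20;26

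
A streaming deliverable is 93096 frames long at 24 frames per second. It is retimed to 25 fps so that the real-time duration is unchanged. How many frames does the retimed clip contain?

Target frames = source frames × (target rate / source rate) = 93096 × (25)/(24) = 93096 × 25/24 = 96975.

96975 frames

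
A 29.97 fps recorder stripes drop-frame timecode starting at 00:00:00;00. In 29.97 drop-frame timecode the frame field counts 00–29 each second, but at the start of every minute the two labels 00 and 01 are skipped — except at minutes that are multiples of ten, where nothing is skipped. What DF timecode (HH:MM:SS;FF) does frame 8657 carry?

Ten DF minutes hold 17982 frames, so frame 8657 lies in block 0 (frames 0–17981) with 8657 frames into that block.
The block's first minute is 1800 frames and the rest 1798 each; 8657 frames reaches minute 4, so 0 × 18 + 4 × 2 = 8 labels have been skipped so far.
Adding those back, label number 8657 + 8 = 8665 at 30 labels/s is 288 s + 25 f = 0 h 4 min 48 s frame 25, i.e. 00:04:48;25.

00:04:48;25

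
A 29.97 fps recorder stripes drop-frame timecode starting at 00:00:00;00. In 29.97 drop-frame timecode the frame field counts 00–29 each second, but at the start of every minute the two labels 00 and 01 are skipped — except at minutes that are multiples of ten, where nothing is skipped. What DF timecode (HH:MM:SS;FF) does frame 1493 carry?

Each 10-minute DF block holds 10 × 60 × 30 − 9 × 2 = 17982 frames. 1493 ÷ 17982 → 0 full blocks, remainder 1493.
Within the partial block the first minute is 1800 frames and each further minute 1798, so 0 further minute boundaries passed. Total skipped labels = 18 × 0 + 2 × 0 = 0.
Non-drop label index = 1493 + 0 = 1493; at 30 labels/s that is 00:00:49:23, i.e. DF 00:00:49;23.

00:00:49;23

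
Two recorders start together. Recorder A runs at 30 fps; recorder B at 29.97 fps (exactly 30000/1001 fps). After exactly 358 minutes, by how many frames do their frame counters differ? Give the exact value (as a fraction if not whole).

358 min = 21480 s.
A emits 30 × 21480 = 644400 frames; B emits 30000/1001 × 21480 = 644400000/1001.
Difference = 644400/1001 frames (≈ 643.7562); B is behind A.

644400/1001 frames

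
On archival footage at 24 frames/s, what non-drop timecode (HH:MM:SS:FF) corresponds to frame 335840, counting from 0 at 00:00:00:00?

03:53:13:08

335840 ÷ 24 = 13993 full seconds, remainder 8 frames.
13993 s = 3 h 53 min 13 s.
Timecode: 03:53:13:08.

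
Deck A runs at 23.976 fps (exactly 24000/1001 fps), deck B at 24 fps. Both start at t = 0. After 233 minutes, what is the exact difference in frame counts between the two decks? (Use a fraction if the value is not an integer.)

233 min = 13980 s.
A emits 24000/1001 × 13980 = 335520000/1001 frames; B emits 24 × 13980 = 335520.
Difference = 335520/1001 frames (≈ 335.1848); B is ahead of A.

335520/1001 frames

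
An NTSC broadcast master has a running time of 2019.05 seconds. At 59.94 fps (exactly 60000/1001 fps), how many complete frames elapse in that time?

121021 frames

Frames = 2019.05 × 60000/1001 = 11013000/91 ≈ 121021.9780.
Complete frames: 121021.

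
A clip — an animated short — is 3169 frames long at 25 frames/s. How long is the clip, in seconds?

126.76 seconds

Running time = 3169 / (25) = 126.76 s.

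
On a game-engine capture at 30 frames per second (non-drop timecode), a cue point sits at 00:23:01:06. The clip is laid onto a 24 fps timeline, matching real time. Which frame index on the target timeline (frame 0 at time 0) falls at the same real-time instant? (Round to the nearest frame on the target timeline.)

frame 33149

Source frame index: (0×3600 + 23×60 + 1) × 30 + 6 = 41436.
Real time: 41436 / (30) = 6906/5 s.
Target frame: (6906/5) × (24) = 165744/5 ≈ 33148.800 → 33149.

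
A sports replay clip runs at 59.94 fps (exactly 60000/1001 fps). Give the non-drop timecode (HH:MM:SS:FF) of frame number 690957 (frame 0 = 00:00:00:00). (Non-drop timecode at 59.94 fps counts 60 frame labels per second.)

690957 ÷ 60 = 11515 full seconds, remainder 57 frames.
11515 s = 3 h 11 min 55 s.
Timecode: 03:11:55:57.

03:11:55:57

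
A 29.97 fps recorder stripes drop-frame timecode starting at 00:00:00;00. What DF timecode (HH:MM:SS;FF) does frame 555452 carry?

Each 10-minute DF block holds 10 × 60 × 30 − 9 × 2 = 17982 frames. 555452 ÷ 17982 → 30 full blocks, remainder 15992.
Within the partial block the first minute is 1800 frames and each further minute 1798, so 8 further minute boundaries passed. Total skipped labels = 18 × 30 + 2 × 8 = 556.
Non-drop label index = 555452 + 556 = 556008; at 30 labels/s that is 05:08:53:18, i.e. DF 05:08:53;18.

05:08:53;18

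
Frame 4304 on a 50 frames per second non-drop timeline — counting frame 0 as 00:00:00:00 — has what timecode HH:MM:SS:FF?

00:01:26:04

4304 ÷ 50 = 86 full seconds, remainder 4 frames.
86 s = 0 h 1 min 26 s.
Timecode: 00:01:26:04.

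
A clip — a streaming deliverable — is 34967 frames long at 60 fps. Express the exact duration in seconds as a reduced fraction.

Running time = 34967 ÷ (60) = 34967 × 1/60 = 34967/60 s.

34967/60 seconds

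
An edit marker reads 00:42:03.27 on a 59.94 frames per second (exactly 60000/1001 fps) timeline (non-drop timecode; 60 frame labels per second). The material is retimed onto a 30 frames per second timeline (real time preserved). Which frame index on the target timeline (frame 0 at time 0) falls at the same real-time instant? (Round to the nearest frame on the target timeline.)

Source frame index: (0×3600 + 42×60 + 3) × 60 + 27 = 151407.
Real time: 151407 / (60000/1001) = 50519469/20000 s.
Target frame: (50519469/20000) × (30) = 151558407/2000 ≈ 75779.204 → 75779.

frame 75779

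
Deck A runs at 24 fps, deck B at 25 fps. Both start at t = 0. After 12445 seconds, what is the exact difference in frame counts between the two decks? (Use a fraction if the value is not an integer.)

A emits 24 × 12445 = 298680 frames; B emits 25 × 12445 = 311125.
Difference = 12445 frames; B is ahead of A.

12445 frames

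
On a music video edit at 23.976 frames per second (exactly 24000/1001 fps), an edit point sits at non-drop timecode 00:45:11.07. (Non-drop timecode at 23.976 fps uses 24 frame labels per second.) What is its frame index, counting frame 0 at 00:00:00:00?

Total seconds to the label: (0 × 3600 + 45 × 60 + 11) = 2711.
Frame index = 2711 × 24 + 7 = 65071.

frame 65071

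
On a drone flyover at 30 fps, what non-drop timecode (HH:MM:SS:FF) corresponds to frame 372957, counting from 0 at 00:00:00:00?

372957 ÷ 30 = 12431 full seconds, remainder 27 frames.
12431 s = 3 h 27 min 11 s.
Timecode: 03:27:11:27.

03:27:11:27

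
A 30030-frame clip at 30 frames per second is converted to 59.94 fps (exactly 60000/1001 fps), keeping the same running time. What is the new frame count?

Target frames = source frames × (target rate / source rate) = 30030 × (60000/1001)/(30) = 30030 × 2000/1001 = 60000.

60000 frames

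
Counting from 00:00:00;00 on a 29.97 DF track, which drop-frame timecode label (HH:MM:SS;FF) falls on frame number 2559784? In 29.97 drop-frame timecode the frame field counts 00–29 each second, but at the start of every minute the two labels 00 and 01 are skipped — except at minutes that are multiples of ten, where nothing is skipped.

Each 10-minute DF block holds 10 × 60 × 30 − 9 × 2 = 17982 frames. 2559784 ÷ 17982 → 142 full blocks, remainder 6340.
Within the partial block the first minute is 1800 frames and each further minute 1798, so 3 further minute boundaries passed. Total skipped labels = 18 × 142 + 2 × 3 = 2562.
Non-drop label index = 2559784 + 2562 = 2562346; at 30 labels/s that is 23:43:31:16, i.e. DF 23:43:31;16.

23:43:31;16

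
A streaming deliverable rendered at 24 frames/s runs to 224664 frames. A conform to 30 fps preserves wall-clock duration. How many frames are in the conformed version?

Target frames = source frames × (target rate / source rate) = 224664 × (30)/(24) = 224664 × 5/4 = 280830.

280830 frames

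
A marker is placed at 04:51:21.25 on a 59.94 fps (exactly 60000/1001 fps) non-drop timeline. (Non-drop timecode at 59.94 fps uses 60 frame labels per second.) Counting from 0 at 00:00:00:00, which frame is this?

1048885

Total seconds to the label: (4 × 3600 + 51 × 60 + 21) = 17481.
Frame index = 17481 × 60 + 25 = 1048885.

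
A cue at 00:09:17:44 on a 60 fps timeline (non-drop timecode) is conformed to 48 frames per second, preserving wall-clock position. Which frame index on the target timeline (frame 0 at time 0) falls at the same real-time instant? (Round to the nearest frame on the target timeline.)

Source frame index: (0×3600 + 9×60 + 17) × 60 + 44 = 33464.
Real time: 33464 / (60) = 8366/15 s.
Target frame: (8366/15) × (48) = 133856/5 ≈ 26771.200 → 26771.

frame 26771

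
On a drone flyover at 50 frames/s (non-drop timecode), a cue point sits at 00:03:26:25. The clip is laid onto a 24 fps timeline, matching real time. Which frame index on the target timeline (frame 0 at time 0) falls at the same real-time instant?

frame 4956

Source frame index: (0×3600 + 3×60 + 26) × 50 + 25 = 10325.
Real time: 10325 / (50) = 413/2 s.
Target frame: (413/2) × (24) = 4956.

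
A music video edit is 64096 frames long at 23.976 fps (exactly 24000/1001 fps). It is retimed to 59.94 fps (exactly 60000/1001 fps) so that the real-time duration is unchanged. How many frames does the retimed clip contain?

160240 frames

Target frames = source frames × (target rate / source rate) = 64096 × (60000/1001)/(24000/1001) = 64096 × 5/2 = 160240.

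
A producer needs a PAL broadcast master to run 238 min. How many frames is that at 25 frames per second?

357000 frames

238 min = 14280 s.
Frames = 14280 × 25 = 357000.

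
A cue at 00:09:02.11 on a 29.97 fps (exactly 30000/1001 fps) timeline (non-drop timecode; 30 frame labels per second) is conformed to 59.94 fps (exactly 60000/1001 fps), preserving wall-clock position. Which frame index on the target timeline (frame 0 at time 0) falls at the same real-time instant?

frame 32542

Source frame index: (0×3600 + 9×60 + 2) × 30 + 11 = 16271.
Real time: 16271 / (30000/1001) = 16287271/30000 s.
Target frame: (16287271/30000) × (60000/1001) = 32542.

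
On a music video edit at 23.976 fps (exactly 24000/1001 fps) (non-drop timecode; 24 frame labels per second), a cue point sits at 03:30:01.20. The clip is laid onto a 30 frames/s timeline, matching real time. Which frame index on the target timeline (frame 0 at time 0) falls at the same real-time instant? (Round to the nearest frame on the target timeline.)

frame 378433

Source frame index: (3×3600 + 30×60 + 1) × 24 + 20 = 302444.
Real time: 302444 / (24000/1001) = 75686611/6000 s.
Target frame: (75686611/6000) × (30) = 75686611/200 ≈ 378433.055 → 378433.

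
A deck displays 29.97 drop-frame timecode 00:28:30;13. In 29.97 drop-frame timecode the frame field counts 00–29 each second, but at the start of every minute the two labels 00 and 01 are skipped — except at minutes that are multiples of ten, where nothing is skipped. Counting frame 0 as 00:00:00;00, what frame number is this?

51261

Complete 10-minute blocks: 2, each 17982 frames → 35964.
Remaining 8 whole minutes in the current block: 1800 + 7 × 1798 = 14386 frames.
Within the current minute: 30 × 30 + 13 − 2 = 911 (labels ;00/;01 skipped at this minute). Total = 35964 + 14386 + 911 = 51261.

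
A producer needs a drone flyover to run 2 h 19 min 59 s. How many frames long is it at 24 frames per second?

2 h 19 min 59 s = 8399 s.
Frames = 8399 × 24 = 201576.

201576 frames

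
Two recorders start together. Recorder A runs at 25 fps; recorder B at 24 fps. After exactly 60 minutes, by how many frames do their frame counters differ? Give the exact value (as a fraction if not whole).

60 min = 3600 s.
A emits 25 × 3600 = 90000 frames; B emits 24 × 3600 = 86400.
Difference = 3600 frames; B is behind A.

3600 frames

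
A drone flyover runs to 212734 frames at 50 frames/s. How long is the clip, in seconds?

4254.68 seconds

Running time = 212734 / (50) = 4254.68 s.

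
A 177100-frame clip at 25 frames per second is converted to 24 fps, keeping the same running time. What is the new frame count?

170016 frames

Target frames = source frames × (target rate / source rate) = 177100 × (24)/(25) = 177100 × 24/25 = 170016.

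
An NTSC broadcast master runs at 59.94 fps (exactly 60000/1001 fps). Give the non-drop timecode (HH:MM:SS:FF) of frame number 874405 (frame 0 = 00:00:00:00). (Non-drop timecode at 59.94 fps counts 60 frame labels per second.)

04:02:53:25

874405 ÷ 60 = 14573 full seconds, remainder 25 frames.
14573 s = 4 h 2 min 53 s.
Timecode: 04:02:53:25.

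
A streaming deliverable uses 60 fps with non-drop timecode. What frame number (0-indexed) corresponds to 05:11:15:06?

1120506

Total seconds to the label: (5 × 3600 + 11 × 60 + 15) = 18675.
Frame index = 18675 × 60 + 6 = 1120506.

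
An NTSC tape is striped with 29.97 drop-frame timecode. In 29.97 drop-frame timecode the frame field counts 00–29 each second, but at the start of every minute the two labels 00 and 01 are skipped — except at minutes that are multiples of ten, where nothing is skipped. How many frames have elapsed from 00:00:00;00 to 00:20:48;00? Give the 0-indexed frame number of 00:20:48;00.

As if non-drop at 30 labels/s: (0 × 3600 + 20 × 60 + 48) × 30 + 0 = 37440.
Minute boundaries passed: 20; those not divisible by 10: 20 − 2 = 18; dropped labels = 2 × 18 = 36.
Actual frame index = 37440 − 36 = 37404.

37404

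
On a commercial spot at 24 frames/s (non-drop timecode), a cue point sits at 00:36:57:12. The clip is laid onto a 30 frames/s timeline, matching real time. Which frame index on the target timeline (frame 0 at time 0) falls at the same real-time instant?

Source frame index: (0×3600 + 36×60 + 57) × 24 + 12 = 53220.
Real time: 53220 / (24) = 4435/2 s.
Target frame: (4435/2) × (30) = 66525.

frame 66525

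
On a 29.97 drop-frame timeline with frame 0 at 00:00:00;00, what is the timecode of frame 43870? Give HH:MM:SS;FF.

Ten DF minutes hold 17982 frames, so frame 43870 lies in block 2 (frames 35964–53945) with 7906 frames into that block.
The block's first minute is 1800 frames and the rest 1798 each; 7906 frames reaches minute 4, so 2 × 18 + 4 × 2 = 44 labels have been skipped so far.
Adding those back, label number 43870 + 44 = 43914 at 30 labels/s is 1463 s + 24 f = 0 h 24 min 23 s frame 24, i.e. 00:24:23;24.

00:24:23;24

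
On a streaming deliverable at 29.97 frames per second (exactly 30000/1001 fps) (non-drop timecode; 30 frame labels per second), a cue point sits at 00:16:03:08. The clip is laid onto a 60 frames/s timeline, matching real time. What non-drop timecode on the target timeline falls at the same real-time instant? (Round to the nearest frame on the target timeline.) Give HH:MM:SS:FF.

Source frame index: (0×3600 + 16×60 + 3) × 30 + 8 = 28898.
Real time: 28898 / (30000/1001) = 14463449/15000 s.
Target frame: (14463449/15000) × (60) = 14463449/250 ≈ 57853.796 → 57854.
At 60 labels/s: frame 57854 → 00:16:04:14.

00:16:04:14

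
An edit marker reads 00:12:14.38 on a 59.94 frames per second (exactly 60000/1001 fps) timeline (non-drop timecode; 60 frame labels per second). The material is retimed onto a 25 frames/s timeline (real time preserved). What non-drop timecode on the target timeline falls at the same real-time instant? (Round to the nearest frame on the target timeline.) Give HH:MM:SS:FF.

Source frame index: (0×3600 + 12×60 + 14) × 60 + 38 = 44078.
Real time: 44078 / (60000/1001) = 22061039/30000 s.
Target frame: (22061039/30000) × (25) = 22061039/1200 ≈ 18384.199 → 18384.
At 25 labels/s: frame 18384 → 00:12:15:09.

00:12:15:09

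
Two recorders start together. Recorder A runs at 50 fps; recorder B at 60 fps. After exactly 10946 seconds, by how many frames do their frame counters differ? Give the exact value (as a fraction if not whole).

A emits 50 × 10946 = 547300 frames; B emits 60 × 10946 = 656760.
Difference = 109460 frames; B is ahead of A.

109460 frames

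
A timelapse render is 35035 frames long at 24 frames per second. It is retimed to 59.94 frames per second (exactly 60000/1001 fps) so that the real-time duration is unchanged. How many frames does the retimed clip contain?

87500 frames

Target frames = source frames × (target rate / source rate) = 35035 × (60000/1001)/(24) = 35035 × 2500/1001 = 87500.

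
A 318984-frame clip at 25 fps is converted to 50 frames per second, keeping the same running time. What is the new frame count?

Target frames = source frames × (target rate / source rate) = 318984 × (50)/(25) = 318984 × 2 = 637968.

637968 frames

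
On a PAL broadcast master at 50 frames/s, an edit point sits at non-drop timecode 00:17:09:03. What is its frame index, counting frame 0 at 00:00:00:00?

51453

Total seconds to the label: (0 × 3600 + 17 × 60 + 9) = 1029.
Frame index = 1029 × 50 + 3 = 51453.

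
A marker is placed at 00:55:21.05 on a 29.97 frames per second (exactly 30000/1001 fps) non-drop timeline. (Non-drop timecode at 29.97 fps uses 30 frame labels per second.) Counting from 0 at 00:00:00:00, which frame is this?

Total seconds to the label: (0 × 3600 + 55 × 60 + 21) = 3321.
Frame index = 3321 × 30 + 5 = 99635.

99635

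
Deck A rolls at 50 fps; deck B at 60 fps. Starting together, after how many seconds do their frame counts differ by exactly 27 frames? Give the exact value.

2.7 seconds

The gap grows by |60 − 50| = 10 frames per second.
Time for a 27-frame gap: 27 ÷ (10) = 2.7 s.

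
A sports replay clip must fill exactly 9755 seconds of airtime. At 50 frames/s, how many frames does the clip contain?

487750 frames

Frames = 9755 × 50 = 487750.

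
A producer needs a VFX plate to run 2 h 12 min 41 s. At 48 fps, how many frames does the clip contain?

2 h 12 min 41 s = 7961 s.
Frames = 7961 × 48 = 382128.

382128 frames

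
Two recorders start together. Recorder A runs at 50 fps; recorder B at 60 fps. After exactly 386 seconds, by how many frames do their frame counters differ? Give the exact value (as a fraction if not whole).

A emits 50 × 386 = 19300 frames; B emits 60 × 386 = 23160.
Difference = 3860 frames; B is ahead of A.

3860 frames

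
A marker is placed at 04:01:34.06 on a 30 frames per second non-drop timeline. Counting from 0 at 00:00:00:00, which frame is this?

434826

Total seconds to the label: (4 × 3600 + 1 × 60 + 34) = 14494.
Frame index = 14494 × 30 + 6 = 434826.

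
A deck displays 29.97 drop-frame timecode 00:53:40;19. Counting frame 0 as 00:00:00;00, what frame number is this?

96523

Complete 10-minute blocks: 5, each 17982 frames → 89910.
Remaining 3 whole minutes in the current block: 1800 + 2 × 1798 = 5396 frames.
Within the current minute: 40 × 30 + 19 − 2 = 1217 (labels ;00/;01 skipped at this minute). Total = 89910 + 5396 + 1217 = 96523.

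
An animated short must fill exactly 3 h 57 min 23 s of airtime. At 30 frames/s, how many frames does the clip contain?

3 h 57 min 23 s = 14243 s.
Frames = 14243 × 30 = 427290.

427290 frames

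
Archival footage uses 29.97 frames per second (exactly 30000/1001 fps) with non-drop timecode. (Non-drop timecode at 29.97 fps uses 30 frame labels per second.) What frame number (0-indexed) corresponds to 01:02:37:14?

112724

Total seconds to the label: (1 × 3600 + 2 × 60 + 37) = 3757.
Frame index = 3757 × 30 + 14 = 112724.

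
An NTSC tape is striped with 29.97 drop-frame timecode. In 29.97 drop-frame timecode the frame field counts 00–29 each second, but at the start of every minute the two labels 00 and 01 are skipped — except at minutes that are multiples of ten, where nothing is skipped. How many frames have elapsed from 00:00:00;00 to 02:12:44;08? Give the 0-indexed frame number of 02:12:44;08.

As if non-drop at 30 labels/s: (2 × 3600 + 12 × 60 + 44) × 30 + 8 = 238928.
Minute boundaries passed: 132; those not divisible by 10: 132 − 13 = 119; dropped labels = 2 × 119 = 238.
Actual frame index = 238928 − 238 = 238690.

238690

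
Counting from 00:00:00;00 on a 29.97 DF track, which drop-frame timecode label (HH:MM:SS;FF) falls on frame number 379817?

03:31:13;07

Each 10-minute DF block holds 10 × 60 × 30 − 9 × 2 = 17982 frames. 379817 ÷ 17982 → 21 full blocks, remainder 2195.
Within the partial block the first minute is 1800 frames and each further minute 1798, so 1 further minute boundary passed. Total skipped labels = 18 × 21 + 2 × 1 = 380.
Non-drop label index = 379817 + 380 = 380197; at 30 labels/s that is 03:31:13:07, i.e. DF 03:31:13;07.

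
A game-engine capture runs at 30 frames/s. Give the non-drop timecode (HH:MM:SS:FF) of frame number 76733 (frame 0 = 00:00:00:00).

76733 ÷ 30 = 2557 full seconds, remainder 23 frames.
2557 s = 0 h 42 min 37 s.
Timecode: 00:42:37:23.

00:42:37:23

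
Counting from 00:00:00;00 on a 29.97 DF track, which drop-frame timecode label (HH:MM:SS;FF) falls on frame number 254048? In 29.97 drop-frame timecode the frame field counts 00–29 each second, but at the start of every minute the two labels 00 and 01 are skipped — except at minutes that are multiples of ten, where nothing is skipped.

02:21:16;22

Each 10-minute DF block holds 10 × 60 × 30 − 9 × 2 = 17982 frames. 254048 ÷ 17982 → 14 full blocks, remainder 2300.
Within the partial block the first minute is 1800 frames and each further minute 1798, so 1 further minute boundary passed. Total skipped labels = 18 × 14 + 2 × 1 = 254.
Non-drop label index = 254048 + 254 = 254302; at 30 labels/s that is 02:21:16:22, i.e. DF 02:21:16;22.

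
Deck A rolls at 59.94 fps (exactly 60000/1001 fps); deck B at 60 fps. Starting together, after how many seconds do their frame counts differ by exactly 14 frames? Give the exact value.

The gap grows by |60 − 60000/1001| = 60/1001 frames per second.
Time for a 14-frame gap: 14 ÷ (60/1001) = 7007/30 s.

7007/30 seconds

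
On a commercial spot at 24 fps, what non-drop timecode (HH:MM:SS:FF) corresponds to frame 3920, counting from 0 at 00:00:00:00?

00:02:43:08

3920 ÷ 24 = 163 full seconds, remainder 8 frames.
163 s = 0 h 2 min 43 s.
Timecode: 00:02:43:08.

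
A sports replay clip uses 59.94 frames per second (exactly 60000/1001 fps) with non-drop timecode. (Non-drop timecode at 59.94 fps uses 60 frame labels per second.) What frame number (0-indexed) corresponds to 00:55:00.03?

Total seconds to the label: (0 × 3600 + 55 × 60 + 0) = 3300.
Frame index = 3300 × 60 + 3 = 198003.

frame 198003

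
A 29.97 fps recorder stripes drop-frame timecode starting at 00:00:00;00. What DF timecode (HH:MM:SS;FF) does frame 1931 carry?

Each 10-minute DF block holds 10 × 60 × 30 − 9 × 2 = 17982 frames. 1931 ÷ 17982 → 0 full blocks, remainder 1931.
Within the partial block the first minute is 1800 frames and each further minute 1798, so 1 further minute boundary passed. Total skipped labels = 18 × 0 + 2 × 1 = 2.
Non-drop label index = 1931 + 2 = 1933; at 30 labels/s that is 00:01:04:13, i.e. DF 00:01:04;13.

00:01:04;13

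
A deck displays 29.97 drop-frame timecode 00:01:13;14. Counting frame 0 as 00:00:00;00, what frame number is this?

2202

Complete 10-minute blocks: 0, each 17982 frames → 0.
Remaining 1 whole minute in the current block: 1800 + 0 × 1798 = 1800 frames.
Within the current minute: 13 × 30 + 14 − 2 = 402 (labels ;00/;01 skipped at this minute). Total = 0 + 1800 + 402 = 2202.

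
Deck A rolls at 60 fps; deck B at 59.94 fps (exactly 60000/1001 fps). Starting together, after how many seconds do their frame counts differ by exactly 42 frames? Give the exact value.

700.7 seconds

The gap grows by |60000/1001 − 60| = 60/1001 frames per second.
Time for a 42-frame gap: 42 ÷ (60/1001) = 700.7 s.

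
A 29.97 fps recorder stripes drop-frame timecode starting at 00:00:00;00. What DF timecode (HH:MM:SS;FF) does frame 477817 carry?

Each 10-minute DF block holds 10 × 60 × 30 − 9 × 2 = 17982 frames. 477817 ÷ 17982 → 26 full blocks, remainder 10285.
Within the partial block the first minute is 1800 frames and each further minute 1798, so 5 further minute boundaries passed. Total skipped labels = 18 × 26 + 2 × 5 = 478.
Non-drop label index = 477817 + 478 = 478295; at 30 labels/s that is 04:25:43:05, i.e. DF 04:25:43;05.

04:25:43;05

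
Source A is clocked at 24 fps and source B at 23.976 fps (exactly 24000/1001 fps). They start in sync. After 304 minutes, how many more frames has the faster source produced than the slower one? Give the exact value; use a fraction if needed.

304 min = 18240 s.
A emits 24 × 18240 = 437760 frames; B emits 24000/1001 × 18240 = 437760000/1001.
Difference = 437760/1001 frames (≈ 437.3227); B is behind A.

437760/1001 frames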